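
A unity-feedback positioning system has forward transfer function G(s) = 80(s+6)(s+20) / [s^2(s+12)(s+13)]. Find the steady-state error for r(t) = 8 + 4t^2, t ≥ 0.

0.13

System type = 2 (two poles at s=0). Treating each term separately:
  • 8: tracked with zero error.
  • 4t^2: e_ss = 8/K_a with K_a=800/13 → 0.13.
Total e_ss = 0.13.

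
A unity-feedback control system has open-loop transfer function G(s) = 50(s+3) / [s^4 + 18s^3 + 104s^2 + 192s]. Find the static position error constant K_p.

K_p = lim_{s→0} G(s); with 1 pole at the origin the limit diverges, so K_p = ∞.

infinity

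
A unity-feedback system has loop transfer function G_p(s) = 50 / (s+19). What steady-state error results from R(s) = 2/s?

G_p(s) has no factors of s in the denominator, so the system is type 0.
K_p = lim_{s→0} G_p(s) = 50 / (19) = 50/19.
e_ss = 2/(1 + K_p) = 2/(69/19) = 38/69.

38/69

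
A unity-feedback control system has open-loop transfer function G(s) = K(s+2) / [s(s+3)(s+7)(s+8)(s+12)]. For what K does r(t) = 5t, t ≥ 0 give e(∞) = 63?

G(s) has one factor of s in the denominator, so the system is type 1.
K_v = lim_{s→0} s·G(s) = K·2 / (3·7·8·12) = (1/1008)·K.
e_ss = 5/K_v = 63 ⇒ K_v = 5/63 ⇒ K = (5/63)/(1/1008) = 80.

80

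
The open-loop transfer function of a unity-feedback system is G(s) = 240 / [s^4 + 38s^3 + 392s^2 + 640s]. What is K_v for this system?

0.375

The denominator has no term below 640s — 1 pole at s=0, type 1.
K_v = lim_{s→0} s·G(s) = 240 / 640 = 0.375.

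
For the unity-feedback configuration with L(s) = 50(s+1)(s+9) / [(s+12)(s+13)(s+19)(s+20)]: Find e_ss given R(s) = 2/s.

3952/1991

L(s) has no factors of s in the denominator, so the system is type 0.
K_p = lim_{s→0} L(s) = 50·1·9 / (12·13·19·20) = 15/1976.
e_ss = 2/(1 + K_p) = 2/(1991/1976) = 3952/1991.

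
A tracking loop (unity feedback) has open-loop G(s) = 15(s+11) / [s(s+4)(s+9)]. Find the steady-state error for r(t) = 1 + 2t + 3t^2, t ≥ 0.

One free integrator in G(s): this is a type 1 system. By superposition:
  • 1: tracked with zero error.
  • 2t: e_ss = 2/K_v with K_v=55/12 → 24/55.
  • 3t^2: a type-1 system cannot track it, e_ss → ∞.
The unbounded component dominates.

infinity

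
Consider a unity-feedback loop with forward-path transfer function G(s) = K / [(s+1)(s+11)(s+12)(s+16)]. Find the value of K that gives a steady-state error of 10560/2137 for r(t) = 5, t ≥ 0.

No free integrators in G(s): this is a type 0 system.
K_p = lim_{s→0} G(s) = K / (1·11·12·16) = (1/2112)·K.
e_ss = 5/(1 + K_p) = 10560/2137 ⇒ 1 + (1/2112)·K = 2137/2112 ⇒ K = 25.

25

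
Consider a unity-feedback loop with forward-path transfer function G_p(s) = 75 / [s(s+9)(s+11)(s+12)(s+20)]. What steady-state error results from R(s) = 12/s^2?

3801.6

G_p(s) has one factor of s in the denominator, so the system is type 1.
K_v = lim_{s→0} s·G_p(s) = 75 / (9·11·12·20) = 5/1584.
e_ss = 12/K_v = 12/(5/1584) = 3801.6.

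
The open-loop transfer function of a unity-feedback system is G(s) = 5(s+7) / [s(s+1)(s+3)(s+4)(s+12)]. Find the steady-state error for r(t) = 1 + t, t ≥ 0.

144/35

System type = 1 (one pole at s=0). By superposition:
  • 1: tracked with zero error.
  • t: e_ss = 1/K_v with K_v=35/144 → 144/35.
Total e_ss = 144/35.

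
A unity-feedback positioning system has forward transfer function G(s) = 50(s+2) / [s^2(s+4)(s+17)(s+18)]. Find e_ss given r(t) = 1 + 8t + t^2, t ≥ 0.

24.48

G(s) has two factors of s in the denominator, so the system is type 2. By superposition:
  • 1: tracked with zero error.
  • 8t: tracked with zero error.
  • t^2: e_ss = 2/K_a with K_a=25/306 → 24.48.
Total e_ss = 24.48.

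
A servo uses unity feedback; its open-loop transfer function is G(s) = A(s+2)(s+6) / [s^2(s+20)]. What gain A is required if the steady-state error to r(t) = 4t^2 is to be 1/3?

G(s) has two factors of s in the denominator, so the system is type 2.
K_a = lim_{s→0} s^2·G(s) = A·2·6 / (20) = 0.6·A.
e_ss = 8/K_a = 1/3 ⇒ K_a = 24 ⇒ A = 24/0.6 = 40.

40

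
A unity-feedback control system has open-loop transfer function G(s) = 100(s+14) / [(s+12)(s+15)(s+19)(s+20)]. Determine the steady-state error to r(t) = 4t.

G(s) has no factors of s in the denominator, so the system is type 0.
For a type-0 system K_v = 0, so e_ss to a ramp input is unbounded.

infinity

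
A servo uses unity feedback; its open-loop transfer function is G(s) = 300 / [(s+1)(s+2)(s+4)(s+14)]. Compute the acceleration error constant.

No free integrators in G(s): this is a type 0 system.
K_a = lim_{s→0} s^2·G(s) = 0 (the extra factor of s kills the finite limit).

0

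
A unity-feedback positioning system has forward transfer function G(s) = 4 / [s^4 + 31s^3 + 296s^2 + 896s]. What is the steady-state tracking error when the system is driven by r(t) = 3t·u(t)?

Factoring s from the denominator leaves a polynomial with constant term 896, so the system is type 1.
K_v = lim_{s→0} s·G(s) = 4 / 896 = 1/224.
e_ss = 3/K_v = 3/(1/224) = 672.

672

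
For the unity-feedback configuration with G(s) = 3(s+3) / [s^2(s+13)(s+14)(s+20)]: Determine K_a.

9/3640

System type = 2 (two poles at s=0).
K_a = lim_{s→0} s^2·G(s) = 3·3 / (13·14·20) = 9/3640.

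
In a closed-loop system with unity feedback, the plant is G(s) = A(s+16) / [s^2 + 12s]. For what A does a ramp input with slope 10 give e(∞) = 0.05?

Factoring s from the denominator leaves a polynomial with constant term 12, so the system is type 1.
K_v = lim_{s→0} s·G(s) = A·16 / 12 = (4/3)·A.
e_ss = 10/K_v = 0.05 ⇒ K_v = 200 ⇒ A = 200/(4/3) = 150.

150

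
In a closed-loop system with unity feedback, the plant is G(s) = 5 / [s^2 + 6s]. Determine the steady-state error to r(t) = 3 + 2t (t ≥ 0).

2.4

The denominator has no term below 6s — 1 pole at s=0, type 1. By superposition:
  • 3: tracked with zero error.
  • 2t: e_ss = 2/K_v with K_v=5/6 → 2.4.
Total e_ss = 2.4.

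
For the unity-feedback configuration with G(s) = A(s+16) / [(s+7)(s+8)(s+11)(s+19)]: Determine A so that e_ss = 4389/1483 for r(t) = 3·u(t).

The open loop has no poles at the origin → type 0 system.
K_p = lim_{s→0} G(s) = A·16 / (7·8·11·19) = (2/1463)·A.
e_ss = 3/(1 + K_p) = 4389/1483 ⇒ 1 + (2/1463)·A = 1483/1463 ⇒ A = 10.

10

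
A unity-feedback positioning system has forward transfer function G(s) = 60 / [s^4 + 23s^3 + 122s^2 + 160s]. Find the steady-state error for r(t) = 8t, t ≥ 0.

The denominator has no term below 160s — 1 pole at s=0, type 1.
K_v = lim_{s→0} s·G(s) = 60 / 160 = 0.375.
e_ss = 8/K_v = 8/0.375 = 64/3.

64/3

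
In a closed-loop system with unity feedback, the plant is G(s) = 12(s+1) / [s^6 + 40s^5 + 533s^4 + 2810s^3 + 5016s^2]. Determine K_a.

1/418

Lowest-order denominator term is 5016s^2, so the open loop has 2 poles at the origin → type 2 system.
K_a = lim_{s→0} s^2·G(s) = 12·1 / 5016 = 1/418.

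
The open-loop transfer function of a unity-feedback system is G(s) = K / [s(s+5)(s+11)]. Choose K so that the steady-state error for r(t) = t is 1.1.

50

System type = 1 (one pole at s=0).
K_v = lim_{s→0} s·G(s) = K / (5·11) = (1/55)·K.
e_ss = 1/K_v = 1.1 ⇒ K_v = 10/11 ⇒ K = (10/11)/(1/55) = 50.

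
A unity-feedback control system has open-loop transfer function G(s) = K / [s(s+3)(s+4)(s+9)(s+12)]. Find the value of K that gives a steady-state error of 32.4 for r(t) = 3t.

System type = 1 (one pole at s=0).
K_v = lim_{s→0} s·G(s) = K / (3·4·9·12) = (1/1296)·K.
e_ss = 3/K_v = 32.4 ⇒ K_v = 5/54 ⇒ K = (5/54)/(1/1296) = 120.

120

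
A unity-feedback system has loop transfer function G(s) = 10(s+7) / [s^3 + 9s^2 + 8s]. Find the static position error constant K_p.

K_p = lim_{s→0} G(s); with 1 pole at the origin the limit diverges, so K_p = ∞.

infinity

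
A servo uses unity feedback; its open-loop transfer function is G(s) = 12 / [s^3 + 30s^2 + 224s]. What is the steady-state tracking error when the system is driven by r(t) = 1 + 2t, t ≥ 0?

The denominator has no term below 224s — 1 pole at s=0, type 1. Taking each input component in turn:
  • 1: tracked with zero error.
  • 2t: e_ss = 2/K_v with K_v=3/56 → 112/3.
Total e_ss = 112/3.

112/3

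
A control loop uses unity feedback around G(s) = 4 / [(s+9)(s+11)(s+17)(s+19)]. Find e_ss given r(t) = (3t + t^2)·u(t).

infinity

G(s) has no factors of s in the denominator, so the system is type 0. Taking each input component in turn:
  • 3t: a type-0 system cannot track it, e_ss → ∞.
  • t^2: a type-0 system cannot track it, e_ss → ∞.
The unbounded component dominates.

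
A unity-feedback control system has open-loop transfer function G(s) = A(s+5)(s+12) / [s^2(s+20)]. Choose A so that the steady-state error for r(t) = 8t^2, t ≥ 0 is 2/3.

System type = 2 (two poles at s=0).
K_a = lim_{s→0} s^2·G(s) = A·5·12 / (20) = 3·A.
e_ss = 16/K_a = 2/3 ⇒ K_a = 24 ⇒ A = 24/3 = 8.

8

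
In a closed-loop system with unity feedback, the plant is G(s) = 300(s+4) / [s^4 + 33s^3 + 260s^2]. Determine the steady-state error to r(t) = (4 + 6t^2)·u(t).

2.6

The denominator has no term below 260s^2 — 2 poles at s=0, type 2. Taking each input component in turn:
  • 4: tracked with zero error.
  • 6t^2: e_ss = 12/K_a with K_a=60/13 → 2.6.
Total e_ss = 2.6.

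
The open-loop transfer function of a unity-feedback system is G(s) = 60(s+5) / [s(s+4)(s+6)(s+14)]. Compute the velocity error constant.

The open loop has one pole at the origin → type 1 system.
K_v = lim_{s→0} s·G(s) = 60·5 / (4·6·14) = 25/28.

25/28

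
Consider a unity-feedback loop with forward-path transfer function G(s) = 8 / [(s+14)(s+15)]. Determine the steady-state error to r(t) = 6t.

G(s) has no factors of s in the denominator, so the system is type 0.
K_v = lim_{s→0} s·G(s) = 0; the steady-state error to this ramp input grows without bound.

infinity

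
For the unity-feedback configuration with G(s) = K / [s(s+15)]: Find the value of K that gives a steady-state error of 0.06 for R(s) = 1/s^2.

G(s) has one factor of s in the denominator, so the system is type 1.
K_v = lim_{s→0} s·G(s) = K / (15) = (1/15)·K.
e_ss = 1/K_v = 0.06 ⇒ K_v = 50/3 ⇒ K = (50/3)/(1/15) = 250.

250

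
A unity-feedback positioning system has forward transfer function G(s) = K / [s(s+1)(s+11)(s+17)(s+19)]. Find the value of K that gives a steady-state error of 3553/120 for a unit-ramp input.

120

G(s) has one factor of s in the denominator, so the system is type 1.
K_v = lim_{s→0} s·G(s) = K / (1·11·17·19) = (1/3553)·K.
e_ss = 1/K_v = 3553/120 ⇒ K_v = 120/3553 ⇒ K = (120/3553)/(1/3553) = 120.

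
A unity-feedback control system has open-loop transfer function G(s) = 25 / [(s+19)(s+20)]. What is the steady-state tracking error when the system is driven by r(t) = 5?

380/81

G(s) has no factors of s in the denominator, so the system is type 0.
K_p = lim_{s→0} G(s) = 25 / (19·20) = 5/76.
e_ss = 5/(1 + K_p) = 5/(81/76) = 380/81.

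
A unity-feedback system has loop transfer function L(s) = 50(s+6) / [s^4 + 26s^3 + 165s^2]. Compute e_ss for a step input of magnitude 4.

Lowest-order denominator term is 165s^2, so the open loop has 2 poles at the origin → type 2 system.
A type-2 system has K_p = ∞, so it tracks a step input with zero steady-state error.

0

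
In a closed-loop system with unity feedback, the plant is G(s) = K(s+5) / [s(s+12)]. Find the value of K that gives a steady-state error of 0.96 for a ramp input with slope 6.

System type = 1 (one pole at s=0).
K_v = lim_{s→0} s·G(s) = K·5 / (12) = (5/12)·K.
e_ss = 6/K_v = 0.96 ⇒ K_v = 6.25 ⇒ K = 6.25/(5/12) = 15.

15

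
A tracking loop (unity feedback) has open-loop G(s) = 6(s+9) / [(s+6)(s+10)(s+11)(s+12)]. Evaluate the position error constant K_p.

System type = 0 (no poles at s=0).
K_p = lim_{s→0} G(s) = 6·9 / (6·10·11·12) = 3/440.

3/440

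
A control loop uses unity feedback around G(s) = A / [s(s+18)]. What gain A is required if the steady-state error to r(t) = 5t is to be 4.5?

20

System type = 1 (one pole at s=0).
K_v = lim_{s→0} s·G(s) = A / (18) = (1/18)·A.
e_ss = 5/K_v = 4.5 ⇒ K_v = 10/9 ⇒ A = (10/9)/(1/18) = 20.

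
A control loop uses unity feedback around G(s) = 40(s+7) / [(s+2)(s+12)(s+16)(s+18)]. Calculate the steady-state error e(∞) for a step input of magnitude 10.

The open loop has no poles at the origin → type 0 system.
K_p = lim_{s→0} G(s) = 40·7 / (2·12·16·18) = 35/864.
e_ss = 10/(1 + K_p) = 10/(899/864) = 8640/899.

8640/899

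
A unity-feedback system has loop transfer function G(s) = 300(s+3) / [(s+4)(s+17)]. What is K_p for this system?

225/17

No free integrators in G(s): this is a type 0 system.
K_p = lim_{s→0} G(s) = 300·3 / (4·17) = 225/17.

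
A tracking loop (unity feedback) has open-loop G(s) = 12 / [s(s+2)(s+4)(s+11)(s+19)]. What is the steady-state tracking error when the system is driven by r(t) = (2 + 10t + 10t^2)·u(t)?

G(s) has one factor of s in the denominator, so the system is type 1. Treating each term separately:
  • 2: tracked with zero error.
  • 10t: e_ss = 10/K_v with K_v=3/418 → 4180/3.
  • 10t^2: a type-1 system cannot track it, e_ss → ∞.
The unbounded component dominates.

infinity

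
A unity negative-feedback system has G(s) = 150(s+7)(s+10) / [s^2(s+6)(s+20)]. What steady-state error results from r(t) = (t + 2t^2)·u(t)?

The open loop has two poles at the origin → type 2 system. By superposition:
  • t: tracked with zero error.
  • 2t^2: e_ss = 4/K_a with K_a=87.5 → 8/175.
Total e_ss = 8/175.

8/175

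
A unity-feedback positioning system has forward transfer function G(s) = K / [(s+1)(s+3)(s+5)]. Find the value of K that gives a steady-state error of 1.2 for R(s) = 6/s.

60

G(s) has no factors of s in the denominator, so the system is type 0.
K_p = lim_{s→0} G(s) = K / (1·3·5) = (1/15)·K.
e_ss = 6/(1 + K_p) = 1.2 ⇒ 1 + (1/15)·K = 5 ⇒ K = 60.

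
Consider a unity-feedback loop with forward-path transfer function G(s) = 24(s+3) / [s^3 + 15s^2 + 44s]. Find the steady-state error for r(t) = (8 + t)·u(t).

Factoring s from the denominator leaves a polynomial with constant term 44, so the system is type 1. Treating each term separately:
  • 8: tracked with zero error.
  • t: e_ss = 1/K_v with K_v=18/11 → 11/18.
Total e_ss = 11/18.

11/18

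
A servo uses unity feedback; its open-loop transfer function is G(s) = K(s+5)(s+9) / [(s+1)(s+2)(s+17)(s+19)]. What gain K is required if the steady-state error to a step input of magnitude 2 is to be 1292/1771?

25

The open loop has no poles at the origin → type 0 system.
K_p = lim_{s→0} G(s) = K·5·9 / (1·2·17·19) = (45/646)·K.
e_ss = 2/(1 + K_p) = 1292/1771 ⇒ 1 + (45/646)·K = 1771/646 ⇒ K = 25.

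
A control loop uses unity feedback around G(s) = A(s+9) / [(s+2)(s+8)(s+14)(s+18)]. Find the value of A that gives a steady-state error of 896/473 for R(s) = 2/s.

25

No free integrators in G(s): this is a type 0 system.
K_p = lim_{s→0} G(s) = A·9 / (2·8·14·18) = (1/448)·A.
e_ss = 2/(1 + K_p) = 896/473 ⇒ 1 + (1/448)·A = 473/448 ⇒ A = 25.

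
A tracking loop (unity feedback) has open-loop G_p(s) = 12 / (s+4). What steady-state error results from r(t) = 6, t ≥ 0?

1.5

The open loop has no poles at the origin → type 0 system.
K_p = lim_{s→0} G_p(s) = 12 / (4) = 3.
e_ss = 6/(1 + K_p) = 6/4 = 1.5.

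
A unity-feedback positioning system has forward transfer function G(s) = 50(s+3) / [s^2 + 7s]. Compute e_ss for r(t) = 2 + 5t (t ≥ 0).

Lowest-order denominator term is 7s, so the open loop has 1 pole at the origin → type 1 system. By superposition:
  • 2: tracked with zero error.
  • 5t: e_ss = 5/K_v with K_v=150/7 → 7/30.
Total e_ss = 7/30.

7/30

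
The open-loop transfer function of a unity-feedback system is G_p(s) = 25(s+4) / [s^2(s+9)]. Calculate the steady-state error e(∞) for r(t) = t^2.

G_p(s) has two factors of s in the denominator, so the system is type 2.
K_a = lim_{s→0} s^2·G_p(s) = 25·4 / (9) = 100/9.
r(t) = t^2 gives R(s) = 2/s^3.
e_ss = 2/K_a = 2/(100/9) = 0.18.

0.18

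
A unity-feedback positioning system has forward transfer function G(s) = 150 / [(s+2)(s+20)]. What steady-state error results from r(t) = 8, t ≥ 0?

32/19

G(s) has no factors of s in the denominator, so the system is type 0.
K_p = lim_{s→0} G(s) = 150 / (2·20) = 3.75.
e_ss = 8/(1 + K_p) = 8/4.75 = 32/19.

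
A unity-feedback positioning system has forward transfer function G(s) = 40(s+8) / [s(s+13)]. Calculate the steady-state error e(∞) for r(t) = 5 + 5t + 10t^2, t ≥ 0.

infinity

System type = 1 (one pole at s=0). Taking each input component in turn:
  • 5: tracked with zero error.
  • 5t: e_ss = 5/K_v with K_v=320/13 → 13/64.
  • 10t^2: a type-1 system cannot track it, e_ss → ∞.
The unbounded component dominates.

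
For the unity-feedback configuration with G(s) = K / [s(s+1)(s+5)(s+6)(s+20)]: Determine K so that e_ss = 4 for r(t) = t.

150

System type = 1 (one pole at s=0).
K_v = lim_{s→0} s·G(s) = K / (1·5·6·20) = (1/600)·K.
e_ss = 1/K_v = 4 ⇒ K_v = 0.25 ⇒ K = 0.25/(1/600) = 150.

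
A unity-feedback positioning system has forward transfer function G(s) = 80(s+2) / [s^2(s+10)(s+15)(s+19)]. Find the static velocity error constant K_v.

infinity

K_v = lim_{s→0} s·G(s); with 2 poles at the origin the limit diverges, so K_v = ∞.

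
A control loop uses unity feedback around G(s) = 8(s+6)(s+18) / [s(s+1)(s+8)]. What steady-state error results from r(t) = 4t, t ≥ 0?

G(s) has one factor of s in the denominator, so the system is type 1.
K_v = lim_{s→0} s·G(s) = 8·6·18 / (1·8) = 108.
e_ss = 4/K_v = 4/108 = 1/27.

1/27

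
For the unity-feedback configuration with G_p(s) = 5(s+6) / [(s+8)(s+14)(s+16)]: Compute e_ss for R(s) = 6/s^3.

System type = 0 (no poles at s=0).
For a type-0 system K_a = 0, so e_ss to a parabolic input is unbounded.

infinity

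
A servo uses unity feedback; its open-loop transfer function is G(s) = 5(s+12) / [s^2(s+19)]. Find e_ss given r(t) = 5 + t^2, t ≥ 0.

19/30

Two free integrators in G(s): this is a type 2 system. Taking each input component in turn:
  • 5: tracked with zero error.
  • t^2: e_ss = 2/K_a with K_a=60/19 → 19/30.
Total e_ss = 19/30.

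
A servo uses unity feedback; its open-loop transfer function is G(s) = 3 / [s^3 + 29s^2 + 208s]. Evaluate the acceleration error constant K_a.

0

Lowest-order denominator term is 208s, so the open loop has 1 pole at the origin → type 1 system.
K_a = lim_{s→0} s^2·G(s) = 0 (the extra factor of s kills the finite limit).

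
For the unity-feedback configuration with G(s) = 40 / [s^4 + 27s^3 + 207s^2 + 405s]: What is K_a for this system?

Factoring s from the denominator leaves a polynomial with constant term 405, so the system is type 1.
K_a = lim_{s→0} s^2·G(s) = 0 (the extra factor of s kills the finite limit).

0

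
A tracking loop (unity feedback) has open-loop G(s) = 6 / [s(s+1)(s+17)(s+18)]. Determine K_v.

The open loop has one pole at the origin → type 1 system.
K_v = lim_{s→0} s·G(s) = 6 / (1·17·18) = 1/51.

1/51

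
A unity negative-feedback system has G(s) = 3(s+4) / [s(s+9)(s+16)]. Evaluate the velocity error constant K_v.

One free integrator in G(s): this is a type 1 system.
K_v = lim_{s→0} s·G(s) = 3·4 / (9·16) = 1/12.

1/12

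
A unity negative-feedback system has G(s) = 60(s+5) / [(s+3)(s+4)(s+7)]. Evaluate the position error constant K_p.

25/7

No free integrators in G(s): this is a type 0 system.
K_p = lim_{s→0} G(s) = 60·5 / (3·4·7) = 25/7.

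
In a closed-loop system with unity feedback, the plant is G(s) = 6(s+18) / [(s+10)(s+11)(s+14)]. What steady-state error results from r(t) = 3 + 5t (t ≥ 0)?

G(s) has no factors of s in the denominator, so the system is type 0. By superposition:
  • 3: e_ss = 3/(1+K_p) with K_p=27/385 → 1155/412.
  • 5t: a type-0 system cannot track it, e_ss → ∞.
The unbounded component dominates.

infinity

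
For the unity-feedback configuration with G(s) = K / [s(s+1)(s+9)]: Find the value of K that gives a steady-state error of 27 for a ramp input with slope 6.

G(s) has one factor of s in the denominator, so the system is type 1.
K_v = lim_{s→0} s·G(s) = K / (1·9) = (1/9)·K.
e_ss = 6/K_v = 27 ⇒ K_v = 2/9 ⇒ K = (2/9)/(1/9) = 2.

2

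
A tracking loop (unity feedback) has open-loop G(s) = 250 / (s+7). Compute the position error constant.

The open loop has no poles at the origin → type 0 system.
K_p = lim_{s→0} G(s) = 250 / (7) = 250/7.

250/7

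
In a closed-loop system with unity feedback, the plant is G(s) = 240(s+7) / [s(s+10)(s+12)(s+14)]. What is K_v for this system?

1

G(s) has one factor of s in the denominator, so the system is type 1.
K_v = lim_{s→0} s·G(s) = 240·7 / (10·12·14) = 1.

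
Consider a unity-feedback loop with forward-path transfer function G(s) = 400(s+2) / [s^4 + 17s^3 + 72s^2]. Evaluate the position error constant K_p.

infinity

K_p = lim_{s→0} G(s); with 2 poles at the origin the limit diverges, so K_p = ∞.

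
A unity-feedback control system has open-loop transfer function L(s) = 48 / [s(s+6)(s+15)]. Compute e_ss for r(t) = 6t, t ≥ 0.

System type = 1 (one pole at s=0).
K_v = lim_{s→0} s·L(s) = 48 / (6·15) = 8/15.
e_ss = 6/K_v = 6/(8/15) = 11.25.

11.25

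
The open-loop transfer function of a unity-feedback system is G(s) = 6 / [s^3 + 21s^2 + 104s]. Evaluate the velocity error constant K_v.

Lowest-order denominator term is 104s, so the open loop has 1 pole at the origin → type 1 system.
K_v = lim_{s→0} s·G(s) = 6 / 104 = 3/52.

3/52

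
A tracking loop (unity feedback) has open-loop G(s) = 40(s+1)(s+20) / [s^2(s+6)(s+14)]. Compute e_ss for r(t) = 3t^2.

0.63

System type = 2 (two poles at s=0).
K_a = lim_{s→0} s^2·G(s) = 40·1·20 / (6·14) = 200/21.
r(t) = 3t^2 gives R(s) = 6/s^3.
e_ss = 6/K_a = 6/(200/21) = 0.63.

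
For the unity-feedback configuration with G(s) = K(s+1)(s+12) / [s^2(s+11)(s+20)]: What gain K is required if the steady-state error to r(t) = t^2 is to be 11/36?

System type = 2 (two poles at s=0).
K_a = lim_{s→0} s^2·G(s) = K·1·12 / (11·20) = (3/55)·K.
e_ss = 2/K_a = 11/36 ⇒ K_a = 72/11 ⇒ K = (72/11)/(3/55) = 120.

120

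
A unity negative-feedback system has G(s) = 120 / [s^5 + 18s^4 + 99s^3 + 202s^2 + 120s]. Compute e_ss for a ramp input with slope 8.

8

The denominator has no term below 120s — 1 pole at s=0, type 1.
K_v = lim_{s→0} s·G(s) = 120 / 120 = 1.
e_ss = 8/K_v = 8/1 = 8.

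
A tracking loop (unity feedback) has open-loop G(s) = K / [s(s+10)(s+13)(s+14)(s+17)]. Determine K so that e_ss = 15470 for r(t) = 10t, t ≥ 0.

20

The open loop has one pole at the origin → type 1 system.
K_v = lim_{s→0} s·G(s) = K / (10·13·14·17) = (1/30940)·K.
e_ss = 10/K_v = 15470 ⇒ K_v = 1/1547 ⇒ K = (1/1547)/(1/30940) = 20.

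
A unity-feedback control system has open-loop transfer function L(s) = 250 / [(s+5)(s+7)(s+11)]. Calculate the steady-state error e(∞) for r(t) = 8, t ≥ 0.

616/127

System type = 0 (no poles at s=0).
K_p = lim_{s→0} L(s) = 250 / (5·7·11) = 50/77.
e_ss = 8/(1 + K_p) = 8/(127/77) = 616/127.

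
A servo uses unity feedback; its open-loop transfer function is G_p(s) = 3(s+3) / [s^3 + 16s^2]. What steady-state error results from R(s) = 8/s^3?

128/9

Factoring s^2 from the denominator leaves a polynomial with constant term 16, so the system is type 2.
K_a = lim_{s→0} s^2·G_p(s) = 3·3 / 16 = 0.5625.
r(t) = 4t^2 gives R(s) = 8/s^3.
e_ss = 8/K_a = 8/0.5625 = 128/9.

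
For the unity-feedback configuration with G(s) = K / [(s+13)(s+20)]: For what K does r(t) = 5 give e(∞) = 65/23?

G(s) has no factors of s in the denominator, so the system is type 0.
K_p = lim_{s→0} G(s) = K / (13·20) = (1/260)·K.
e_ss = 5/(1 + K_p) = 65/23 ⇒ 1 + (1/260)·K = 23/13 ⇒ K = 200.

200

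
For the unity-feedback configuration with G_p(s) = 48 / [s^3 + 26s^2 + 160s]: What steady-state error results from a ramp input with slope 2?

20/3

Lowest-order denominator term is 160s, so the open loop has 1 pole at the origin → type 1 system.
K_v = lim_{s→0} s·G_p(s) = 48 / 160 = 0.3.
e_ss = 2/K_v = 2/0.3 = 20/3.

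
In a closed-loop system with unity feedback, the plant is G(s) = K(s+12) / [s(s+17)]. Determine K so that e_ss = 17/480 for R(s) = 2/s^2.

The open loop has one pole at the origin → type 1 system.
K_v = lim_{s→0} s·G(s) = K·12 / (17) = (12/17)·K.
e_ss = 2/K_v = 17/480 ⇒ K_v = 960/17 ⇒ K = (960/17)/(12/17) = 80.

80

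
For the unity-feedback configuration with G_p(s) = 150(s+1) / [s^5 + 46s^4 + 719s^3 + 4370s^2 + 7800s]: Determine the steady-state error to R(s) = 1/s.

0

Lowest-order denominator term is 7800s, so the open loop has 1 pole at the origin → type 1 system.
K_p = ∞ for a type-1 system; e_ss to a step is zero.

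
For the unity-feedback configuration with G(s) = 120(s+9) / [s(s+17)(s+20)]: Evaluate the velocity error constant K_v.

One free integrator in G(s): this is a type 1 system.
K_v = lim_{s→0} s·G(s) = 120·9 / (17·20) = 54/17.

54/17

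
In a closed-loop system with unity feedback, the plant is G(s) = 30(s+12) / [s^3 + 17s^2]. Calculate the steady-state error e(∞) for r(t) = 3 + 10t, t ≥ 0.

The denominator has no term below 17s^2 — 2 poles at s=0, type 2. By superposition:
  • 3: tracked with zero error.
  • 10t: tracked with zero error.
Total e_ss = 0.

0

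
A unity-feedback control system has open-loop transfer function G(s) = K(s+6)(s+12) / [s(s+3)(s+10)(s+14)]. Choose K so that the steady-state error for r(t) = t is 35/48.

8

System type = 1 (one pole at s=0).
K_v = lim_{s→0} s·G(s) = K·6·12 / (3·10·14) = (6/35)·K.
e_ss = 1/K_v = 35/48 ⇒ K_v = 48/35 ⇒ K = (48/35)/(6/35) = 8.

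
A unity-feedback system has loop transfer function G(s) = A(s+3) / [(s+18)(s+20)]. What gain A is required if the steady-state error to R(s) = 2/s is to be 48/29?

G(s) has no factors of s in the denominator, so the system is type 0.
K_p = lim_{s→0} G(s) = A·3 / (18·20) = (1/120)·A.
e_ss = 2/(1 + K_p) = 48/29 ⇒ 1 + (1/120)·A = 29/24 ⇒ A = 25.

25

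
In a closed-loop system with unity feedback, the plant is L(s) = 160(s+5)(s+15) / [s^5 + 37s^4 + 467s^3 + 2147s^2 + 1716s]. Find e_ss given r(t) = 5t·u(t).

0.715

Lowest-order denominator term is 1716s, so the open loop has 1 pole at the origin → type 1 system.
K_v = lim_{s→0} s·L(s) = 160·5·15 / 1716 = 1000/143.
e_ss = 5/K_v = 5/(1000/143) = 0.715.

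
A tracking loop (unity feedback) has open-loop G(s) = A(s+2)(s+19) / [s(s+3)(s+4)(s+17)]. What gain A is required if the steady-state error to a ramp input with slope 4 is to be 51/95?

System type = 1 (one pole at s=0).
K_v = lim_{s→0} s·G(s) = A·2·19 / (3·4·17) = (19/102)·A.
e_ss = 4/K_v = 51/95 ⇒ K_v = 380/51 ⇒ A = (380/51)/(19/102) = 40.

40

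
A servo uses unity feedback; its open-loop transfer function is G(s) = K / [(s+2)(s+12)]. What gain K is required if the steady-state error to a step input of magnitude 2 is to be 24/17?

10

No free integrators in G(s): this is a type 0 system.
K_p = lim_{s→0} G(s) = K / (2·12) = (1/24)·K.
e_ss = 2/(1 + K_p) = 24/17 ⇒ 1 + (1/24)·K = 17/12 ⇒ K = 10.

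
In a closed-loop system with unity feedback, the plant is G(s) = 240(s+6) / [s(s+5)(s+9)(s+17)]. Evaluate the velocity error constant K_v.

32/17

The open loop has one pole at the origin → type 1 system.
K_v = lim_{s→0} s·G(s) = 240·6 / (5·9·17) = 32/17.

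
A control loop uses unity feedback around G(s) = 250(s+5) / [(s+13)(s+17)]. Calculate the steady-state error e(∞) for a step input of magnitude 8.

1768/1471

The open loop has no poles at the origin → type 0 system.
K_p = lim_{s→0} G(s) = 250·5 / (13·17) = 1250/221.
e_ss = 8/(1 + K_p) = 8/(1471/221) = 1768/1471.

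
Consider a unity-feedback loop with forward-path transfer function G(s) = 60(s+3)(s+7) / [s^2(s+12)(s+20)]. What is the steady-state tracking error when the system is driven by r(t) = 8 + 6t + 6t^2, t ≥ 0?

System type = 2 (two poles at s=0). Taking each input component in turn:
  • 8: tracked with zero error.
  • 6t: tracked with zero error.
  • 6t^2: e_ss = 12/K_a with K_a=5.25 → 16/7.
Total e_ss = 16/7.

16/7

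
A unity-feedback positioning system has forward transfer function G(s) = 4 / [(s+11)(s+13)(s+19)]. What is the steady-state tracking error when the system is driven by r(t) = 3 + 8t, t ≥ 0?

System type = 0 (no poles at s=0). Treating each term separately:
  • 3: e_ss = 3/(1+K_p) with K_p=4/2717 → 2717/907.
  • 8t: a type-0 system cannot track it, e_ss → ∞.
The unbounded component dominates.

infinity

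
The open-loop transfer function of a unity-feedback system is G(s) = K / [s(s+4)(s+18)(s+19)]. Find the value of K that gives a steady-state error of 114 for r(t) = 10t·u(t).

120

System type = 1 (one pole at s=0).
K_v = lim_{s→0} s·G(s) = K / (4·18·19) = (1/1368)·K.
e_ss = 10/K_v = 114 ⇒ K_v = 5/57 ⇒ K = (5/57)/(1/1368) = 120.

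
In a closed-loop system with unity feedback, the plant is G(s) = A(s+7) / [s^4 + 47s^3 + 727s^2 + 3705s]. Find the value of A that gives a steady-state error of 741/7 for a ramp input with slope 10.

50

Lowest-order denominator term is 3705s, so the open loop has 1 pole at the origin → type 1 system.
K_v = lim_{s→0} s·G(s) = A·7 / 3705 = (7/3705)·A.
e_ss = 10/K_v = 741/7 ⇒ K_v = 70/741 ⇒ A = (70/741)/(7/3705) = 50.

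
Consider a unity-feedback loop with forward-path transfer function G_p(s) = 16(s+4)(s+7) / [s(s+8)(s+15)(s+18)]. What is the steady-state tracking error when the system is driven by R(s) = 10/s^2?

675/14

One free integrator in G_p(s): this is a type 1 system.
K_v = lim_{s→0} s·G_p(s) = 16·4·7 / (8·15·18) = 28/135.
e_ss = 10/K_v = 10/(28/135) = 675/14.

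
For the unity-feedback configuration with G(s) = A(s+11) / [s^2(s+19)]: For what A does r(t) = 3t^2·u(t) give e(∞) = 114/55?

G(s) has two factors of s in the denominator, so the system is type 2.
K_a = lim_{s→0} s^2·G(s) = A·11 / (19) = (11/19)·A.
e_ss = 6/K_a = 114/55 ⇒ K_a = 55/19 ⇒ A = (55/19)/(11/19) = 5.

5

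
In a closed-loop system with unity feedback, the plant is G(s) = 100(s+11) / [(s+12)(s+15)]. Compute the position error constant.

System type = 0 (no poles at s=0).
K_p = lim_{s→0} G(s) = 100·11 / (12·15) = 55/9.

55/9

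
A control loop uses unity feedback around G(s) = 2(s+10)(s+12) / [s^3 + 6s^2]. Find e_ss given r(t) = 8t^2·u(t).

0.4

Lowest-order denominator term is 6s^2, so the open loop has 2 poles at the origin → type 2 system.
K_a = lim_{s→0} s^2·G(s) = 2·10·12 / 6 = 40.
r(t) = 8t^2 gives R(s) = 16/s^3.
e_ss = 16/K_a = 16/40 = 0.4.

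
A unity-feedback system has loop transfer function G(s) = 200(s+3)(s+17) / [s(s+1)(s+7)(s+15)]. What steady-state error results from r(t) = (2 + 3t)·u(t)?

21/680

One free integrator in G(s): this is a type 1 system. Treating each term separately:
  • 2: tracked with zero error.
  • 3t: e_ss = 3/K_v with K_v=680/7 → 21/680.
Total e_ss = 21/680.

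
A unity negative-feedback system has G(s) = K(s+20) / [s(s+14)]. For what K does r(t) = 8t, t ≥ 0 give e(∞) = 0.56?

System type = 1 (one pole at s=0).
K_v = lim_{s→0} s·G(s) = K·20 / (14) = (10/7)·K.
e_ss = 8/K_v = 0.56 ⇒ K_v = 100/7 ⇒ K = (100/7)/(10/7) = 10.

10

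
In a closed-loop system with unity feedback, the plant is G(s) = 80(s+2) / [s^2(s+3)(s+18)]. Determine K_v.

infinity

K_v = lim_{s→0} s·G(s); with 2 poles at the origin the limit diverges, so K_v = ∞.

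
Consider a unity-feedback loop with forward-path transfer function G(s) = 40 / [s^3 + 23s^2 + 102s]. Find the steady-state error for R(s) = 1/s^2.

2.55

Lowest-order denominator term is 102s, so the open loop has 1 pole at the origin → type 1 system.
K_v = lim_{s→0} s·G(s) = 40 / 102 = 20/51.
e_ss = 1/K_v = 1/(20/51) = 2.55.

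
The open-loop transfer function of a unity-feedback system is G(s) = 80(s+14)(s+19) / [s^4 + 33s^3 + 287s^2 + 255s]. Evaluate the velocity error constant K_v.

4256/51

Lowest-order denominator term is 255s, so the open loop has 1 pole at the origin → type 1 system.
K_v = lim_{s→0} s·G(s) = 80·14·19 / 255 = 4256/51.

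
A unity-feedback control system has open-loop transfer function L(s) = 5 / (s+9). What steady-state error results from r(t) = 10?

45/7

L(s) has no factors of s in the denominator, so the system is type 0.
K_p = lim_{s→0} L(s) = 5 / (9) = 5/9.
e_ss = 10/(1 + K_p) = 10/(14/9) = 45/7.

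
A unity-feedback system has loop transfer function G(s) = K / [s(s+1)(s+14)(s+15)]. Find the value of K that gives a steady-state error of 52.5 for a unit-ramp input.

One free integrator in G(s): this is a type 1 system.
K_v = lim_{s→0} s·G(s) = K / (1·14·15) = (1/210)·K.
e_ss = 1/K_v = 52.5 ⇒ K_v = 2/105 ⇒ K = (2/105)/(1/210) = 4.

4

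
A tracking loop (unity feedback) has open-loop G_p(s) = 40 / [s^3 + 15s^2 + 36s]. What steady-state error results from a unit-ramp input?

Factoring s from the denominator leaves a polynomial with constant term 36, so the system is type 1.
K_v = lim_{s→0} s·G_p(s) = 40 / 36 = 10/9.
e_ss = 1/K_v = 1/(10/9) = 0.9.

0.9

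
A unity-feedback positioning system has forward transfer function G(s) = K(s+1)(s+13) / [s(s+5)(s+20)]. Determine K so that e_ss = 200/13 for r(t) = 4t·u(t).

2

System type = 1 (one pole at s=0).
K_v = lim_{s→0} s·G(s) = K·1·13 / (5·20) = 0.13·K.
e_ss = 4/K_v = 200/13 ⇒ K_v = 0.26 ⇒ K = 0.26/0.13 = 2.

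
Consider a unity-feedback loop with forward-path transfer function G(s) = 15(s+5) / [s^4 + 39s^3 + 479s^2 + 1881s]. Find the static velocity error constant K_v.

Factoring s from the denominator leaves a polynomial with constant term 1881, so the system is type 1.
K_v = lim_{s→0} s·G(s) = 15·5 / 1881 = 25/627.

25/627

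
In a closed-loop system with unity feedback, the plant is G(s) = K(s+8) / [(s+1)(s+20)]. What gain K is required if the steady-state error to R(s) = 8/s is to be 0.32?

System type = 0 (no poles at s=0).
K_p = lim_{s→0} G(s) = K·8 / (1·20) = 0.4·K.
e_ss = 8/(1 + K_p) = 0.32 ⇒ 1 + 0.4·K = 25 ⇒ K = 60.

60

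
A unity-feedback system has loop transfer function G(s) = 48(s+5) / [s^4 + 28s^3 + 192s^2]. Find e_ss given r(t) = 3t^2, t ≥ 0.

4.8

Lowest-order denominator term is 192s^2, so the open loop has 2 poles at the origin → type 2 system.
K_a = lim_{s→0} s^2·G(s) = 48·5 / 192 = 1.25.
r(t) = 3t^2 gives R(s) = 6/s^3.
e_ss = 6/K_a = 6/1.25 = 4.8.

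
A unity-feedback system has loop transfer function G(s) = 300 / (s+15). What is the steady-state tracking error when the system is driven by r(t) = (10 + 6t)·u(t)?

No free integrators in G(s): this is a type 0 system. Treating each term separately:
  • 10: e_ss = 10/(1+K_p) with K_p=20 → 10/21.
  • 6t: a type-0 system cannot track it, e_ss → ∞.
The unbounded component dominates.

infinity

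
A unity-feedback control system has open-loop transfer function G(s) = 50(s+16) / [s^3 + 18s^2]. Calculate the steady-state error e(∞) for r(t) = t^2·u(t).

The denominator has no term below 18s^2 — 2 poles at s=0, type 2.
K_a = lim_{s→0} s^2·G(s) = 50·16 / 18 = 400/9.
r(t) = t^2 gives R(s) = 2/s^3.
e_ss = 2/K_a = 2/(400/9) = 0.045.

0.045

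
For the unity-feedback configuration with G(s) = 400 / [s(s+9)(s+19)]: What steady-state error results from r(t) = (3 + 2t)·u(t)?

G(s) has one factor of s in the denominator, so the system is type 1. Treating each term separately:
  • 3: tracked with zero error.
  • 2t: e_ss = 2/K_v with K_v=400/171 → 0.855.
Total e_ss = 0.855.

0.855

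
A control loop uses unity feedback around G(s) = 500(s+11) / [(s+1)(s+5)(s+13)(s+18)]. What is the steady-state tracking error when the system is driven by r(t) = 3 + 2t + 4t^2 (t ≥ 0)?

G(s) has no factors of s in the denominator, so the system is type 0. Treating each term separately:
  • 3: e_ss = 3/(1+K_p) with K_p=550/117 → 351/667.
  • 2t: a type-0 system cannot track it, e_ss → ∞.
  • 4t^2: a type-0 system cannot track it, e_ss → ∞.
The unbounded component dominates.

infinity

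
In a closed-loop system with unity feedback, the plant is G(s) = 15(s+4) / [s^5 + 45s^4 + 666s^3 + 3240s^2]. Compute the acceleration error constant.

1/54

Lowest-order denominator term is 3240s^2, so the open loop has 2 poles at the origin → type 2 system.
K_a = lim_{s→0} s^2·G(s) = 15·4 / 3240 = 1/54.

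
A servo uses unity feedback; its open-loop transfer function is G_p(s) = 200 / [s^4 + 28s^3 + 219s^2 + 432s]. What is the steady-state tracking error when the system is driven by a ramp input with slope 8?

17.28

Factoring s from the denominator leaves a polynomial with constant term 432, so the system is type 1.
K_v = lim_{s→0} s·G_p(s) = 200 / 432 = 25/54.
e_ss = 8/K_v = 8/(25/54) = 17.28.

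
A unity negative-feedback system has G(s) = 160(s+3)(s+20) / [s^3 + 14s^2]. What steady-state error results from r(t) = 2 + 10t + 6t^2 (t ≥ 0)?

0.0175

The denominator has no term below 14s^2 — 2 poles at s=0, type 2. By superposition:
  • 2: tracked with zero error.
  • 10t: tracked with zero error.
  • 6t^2: e_ss = 12/K_a with K_a=4800/7 → 0.0175.
Total e_ss = 0.0175.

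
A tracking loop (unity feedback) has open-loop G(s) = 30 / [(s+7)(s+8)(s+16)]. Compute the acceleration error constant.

System type = 0 (no poles at s=0).
K_a = lim_{s→0} s^2·G(s) = 0 (the extra factor of s kills the finite limit).

0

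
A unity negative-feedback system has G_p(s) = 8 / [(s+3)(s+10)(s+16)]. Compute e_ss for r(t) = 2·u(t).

120/61

G_p(s) has no factors of s in the denominator, so the system is type 0.
K_p = lim_{s→0} G_p(s) = 8 / (3·10·16) = 1/60.
e_ss = 2/(1 + K_p) = 2/(61/60) = 120/61.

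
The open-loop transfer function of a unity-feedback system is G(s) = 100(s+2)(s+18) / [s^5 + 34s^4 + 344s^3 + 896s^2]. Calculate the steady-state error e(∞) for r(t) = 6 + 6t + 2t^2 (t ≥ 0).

The denominator has no term below 896s^2 — 2 poles at s=0, type 2. By superposition:
  • 6: tracked with zero error.
  • 6t: tracked with zero error.
  • 2t^2: e_ss = 4/K_a with K_a=225/56 → 224/225.
Total e_ss = 224/225.

224/225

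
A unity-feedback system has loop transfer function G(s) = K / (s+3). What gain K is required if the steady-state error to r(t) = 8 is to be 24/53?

50

System type = 0 (no poles at s=0).
K_p = lim_{s→0} G(s) = K / (3) = (1/3)·K.
e_ss = 8/(1 + K_p) = 24/53 ⇒ 1 + (1/3)·K = 53/3 ⇒ K = 50.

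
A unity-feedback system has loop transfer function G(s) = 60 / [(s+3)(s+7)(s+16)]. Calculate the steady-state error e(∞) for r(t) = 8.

224/33

G(s) has no factors of s in the denominator, so the system is type 0.
K_p = lim_{s→0} G(s) = 60 / (3·7·16) = 5/28.
e_ss = 8/(1 + K_p) = 8/(33/28) = 224/33.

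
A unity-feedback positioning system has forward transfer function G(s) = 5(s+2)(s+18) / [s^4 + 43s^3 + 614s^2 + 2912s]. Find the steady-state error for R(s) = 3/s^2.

728/15

Factoring s from the denominator leaves a polynomial with constant term 2912, so the system is type 1.
K_v = lim_{s→0} s·G(s) = 5·2·18 / 2912 = 45/728.
e_ss = 3/K_v = 3/(45/728) = 728/15.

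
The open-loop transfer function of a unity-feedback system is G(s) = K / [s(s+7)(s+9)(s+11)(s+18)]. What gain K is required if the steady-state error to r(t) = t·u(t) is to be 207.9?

60

The open loop has one pole at the origin → type 1 system.
K_v = lim_{s→0} s·G(s) = K / (7·9·11·18) = (1/12474)·K.
e_ss = 1/K_v = 207.9 ⇒ K_v = 10/2079 ⇒ K = (10/2079)/(1/12474) = 60.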